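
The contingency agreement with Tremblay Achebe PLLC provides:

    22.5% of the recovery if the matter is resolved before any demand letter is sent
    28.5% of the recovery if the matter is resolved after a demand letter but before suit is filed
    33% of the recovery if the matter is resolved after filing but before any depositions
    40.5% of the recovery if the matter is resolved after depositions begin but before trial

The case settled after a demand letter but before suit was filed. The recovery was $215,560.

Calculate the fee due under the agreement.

The matter settled after a demand letter but before suit was filed, so the 28.5% rate applies.
$215,560 × 28.5% = $61,434.60

$61,434.60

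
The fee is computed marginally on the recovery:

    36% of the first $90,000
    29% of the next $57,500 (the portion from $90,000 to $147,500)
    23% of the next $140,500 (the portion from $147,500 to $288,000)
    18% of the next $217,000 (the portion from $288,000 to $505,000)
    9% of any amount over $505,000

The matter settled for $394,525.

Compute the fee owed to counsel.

First $90,000 at 36% = $32,400.00
Next $57,500 at 29% = $16,675.00
Next $140,500 at 23% = $32,315.00
Remaining $106,525 at 18% = $19,174.50
Fee: $32,400.00 + $16,675.00 + $32,315.00 + $19,174.50 = $100,564.50

$100,564.50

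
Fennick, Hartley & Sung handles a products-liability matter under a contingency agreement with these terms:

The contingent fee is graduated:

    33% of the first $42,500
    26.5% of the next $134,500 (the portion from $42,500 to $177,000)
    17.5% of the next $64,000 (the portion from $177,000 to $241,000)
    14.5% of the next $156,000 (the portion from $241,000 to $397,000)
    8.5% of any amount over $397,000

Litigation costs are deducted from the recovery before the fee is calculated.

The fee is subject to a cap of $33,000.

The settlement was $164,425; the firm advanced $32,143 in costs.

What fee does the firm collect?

$33,000.00

Fee base (net of costs): $164,425 − $32,143 = $132,282
First $42,500 at 33% = $14,025.00
Remaining $89,782 at 26.5% = $23,792.23
Fee: $14,025.00 + $23,792.23 = $37,817.23
$37,817.23 exceeds the $33,000 cap, so the fee is capped at $33,000.00.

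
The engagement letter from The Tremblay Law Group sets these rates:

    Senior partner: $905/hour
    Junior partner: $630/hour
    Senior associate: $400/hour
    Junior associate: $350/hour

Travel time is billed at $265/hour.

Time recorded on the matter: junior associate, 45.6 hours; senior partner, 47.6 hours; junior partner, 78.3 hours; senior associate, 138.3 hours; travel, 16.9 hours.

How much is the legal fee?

$168,165.50

Senior partner: 47.6 × $905 = $43,078.00
Junior partner: 78.3 × $630 = $49,329.00
Senior associate: 138.3 × $400 = $55,320.00
Junior associate: 45.6 × $350 = $15,960.00
Subtotal: $43,078.00 + $49,329.00 + $55,320.00 + $15,960.00 = $163,687.00
Travel: 16.9 × $265 = $4,478.50
Total: $163,687.00 + $4,478.50 = $168,165.50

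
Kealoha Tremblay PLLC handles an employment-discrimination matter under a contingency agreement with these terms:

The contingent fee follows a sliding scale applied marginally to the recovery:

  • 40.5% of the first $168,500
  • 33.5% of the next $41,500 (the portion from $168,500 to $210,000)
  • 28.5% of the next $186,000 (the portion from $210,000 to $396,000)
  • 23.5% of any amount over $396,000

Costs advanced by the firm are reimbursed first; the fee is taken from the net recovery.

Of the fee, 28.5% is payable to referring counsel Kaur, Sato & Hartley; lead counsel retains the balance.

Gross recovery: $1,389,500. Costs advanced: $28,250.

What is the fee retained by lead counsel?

$258,821.96

Fee base (net of costs): $1,389,500 − $28,250 = $1,361,250
First $168,500 at 40.5% = $68,242.50
Next $41,500 at 33.5% = $13,902.50
Next $186,000 at 28.5% = $53,010.00
Remaining $965,250 at 23.5% = $226,833.75
Fee: $68,242.50 + $13,902.50 + $53,010.00 + $226,833.75 = $361,988.75
Referral share: 28.5% of $361,988.75 = $103,166.79; lead counsel retains $361,988.75 − $103,166.79 = $258,821.96.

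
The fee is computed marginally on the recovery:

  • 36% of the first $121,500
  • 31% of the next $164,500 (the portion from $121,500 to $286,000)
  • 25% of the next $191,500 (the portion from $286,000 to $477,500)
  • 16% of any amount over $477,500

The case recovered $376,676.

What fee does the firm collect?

$117,404.00

First $121,500 at 36% = $43,740.00
Next $164,500 at 31% = $50,995.00
Remaining $90,676 at 25% = $22,669.00
Fee: $43,740.00 + $50,995.00 + $22,669.00 = $117,404.00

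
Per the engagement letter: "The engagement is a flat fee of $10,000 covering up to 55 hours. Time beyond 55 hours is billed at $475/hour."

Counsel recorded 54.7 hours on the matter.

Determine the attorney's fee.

54.7 hours is within the 55-hour scope; only the flat fee applies.

$10,000.00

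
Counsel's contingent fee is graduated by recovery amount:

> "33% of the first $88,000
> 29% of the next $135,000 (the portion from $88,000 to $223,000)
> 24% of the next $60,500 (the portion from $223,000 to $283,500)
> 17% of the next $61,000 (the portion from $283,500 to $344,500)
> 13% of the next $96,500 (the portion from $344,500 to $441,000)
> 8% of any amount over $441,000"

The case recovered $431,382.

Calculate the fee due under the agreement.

$104,374.66

First $88,000 at 33% = $29,040.00
Next $135,000 at 29% = $39,150.00
Next $60,500 at 24% = $14,520.00
Next $61,000 at 17% = $10,370.00
Remaining $86,882 at 13% = $11,294.66
Fee: $29,040.00 + $39,150.00 + $14,520.00 + $10,370.00 + $11,294.66 = $104,374.66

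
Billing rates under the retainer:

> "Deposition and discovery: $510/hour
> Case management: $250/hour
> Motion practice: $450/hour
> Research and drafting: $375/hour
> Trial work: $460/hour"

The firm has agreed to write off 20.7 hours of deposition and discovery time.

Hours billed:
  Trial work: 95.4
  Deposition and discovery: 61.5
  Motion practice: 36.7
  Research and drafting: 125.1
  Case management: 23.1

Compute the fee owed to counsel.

$133,894.50

Deposition and discovery: 61.5 × $510 = $31,365.00
Case management: 23.1 × $250 = $5,775.00
Motion practice: 36.7 × $450 = $16,515.00
Research and drafting: 125.1 × $375 = $46,912.50
Trial work: 95.4 × $460 = $43,884.00
Subtotal: $144,451.50
Write-off: 20.7 × $510 = $10,557.00
Total: $144,451.50 − $10,557.00 = $133,894.50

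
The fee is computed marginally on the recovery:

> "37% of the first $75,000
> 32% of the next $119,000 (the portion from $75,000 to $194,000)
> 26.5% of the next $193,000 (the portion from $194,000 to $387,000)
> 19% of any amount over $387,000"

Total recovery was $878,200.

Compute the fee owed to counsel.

First $75,000 at 37% = $27,750.00
Next $119,000 at 32% = $38,080.00
Next $193,000 at 26.5% = $51,145.00
Remaining $491,200 at 19% = $93,328.00
Fee: $27,750.00 + $38,080.00 + $51,145.00 + $93,328.00 = $210,303.00

$210,303.00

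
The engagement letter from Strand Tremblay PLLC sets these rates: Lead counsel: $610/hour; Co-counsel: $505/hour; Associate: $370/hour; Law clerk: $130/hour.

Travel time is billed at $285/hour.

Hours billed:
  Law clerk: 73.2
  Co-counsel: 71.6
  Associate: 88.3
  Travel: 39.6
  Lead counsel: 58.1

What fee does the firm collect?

Lead counsel: 58.1 × $610 = $35,441.00
Co-counsel: 71.6 × $505 = $36,158.00
Associate: 88.3 × $370 = $32,671.00
Law clerk: 73.2 × $130 = $9,516.00
Subtotal: $35,441.00 + $36,158.00 + $32,671.00 + $9,516.00 = $113,786.00
Travel: 39.6 × $285 = $11,286.00
Total: $113,786.00 + $11,286.00 = $125,072.00

$125,072.00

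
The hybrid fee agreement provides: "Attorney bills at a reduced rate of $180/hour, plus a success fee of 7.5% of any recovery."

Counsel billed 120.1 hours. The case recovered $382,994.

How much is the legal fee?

Hourly: 120.1 × $180 = $21,618.00
Success fee: 7.5% of $382,994 = $28,724.55
Total: $21,618.00 + $28,724.55 = $50,342.55

$50,342.55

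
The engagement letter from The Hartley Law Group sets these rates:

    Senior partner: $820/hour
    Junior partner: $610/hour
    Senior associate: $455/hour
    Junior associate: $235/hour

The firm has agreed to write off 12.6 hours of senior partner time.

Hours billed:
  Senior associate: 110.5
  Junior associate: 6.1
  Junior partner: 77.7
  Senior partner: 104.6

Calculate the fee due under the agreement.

$174,548.00

Senior partner: 104.6 × $820 = $85,772.00
Junior partner: 77.7 × $610 = $47,397.00
Senior associate: 110.5 × $455 = $50,277.50
Junior associate: 6.1 × $235 = $1,433.50
Subtotal: $184,880.00
Write-off: 12.6 × $820 = $10,332.00
Total: $184,880.00 − $10,332.00 = $174,548.00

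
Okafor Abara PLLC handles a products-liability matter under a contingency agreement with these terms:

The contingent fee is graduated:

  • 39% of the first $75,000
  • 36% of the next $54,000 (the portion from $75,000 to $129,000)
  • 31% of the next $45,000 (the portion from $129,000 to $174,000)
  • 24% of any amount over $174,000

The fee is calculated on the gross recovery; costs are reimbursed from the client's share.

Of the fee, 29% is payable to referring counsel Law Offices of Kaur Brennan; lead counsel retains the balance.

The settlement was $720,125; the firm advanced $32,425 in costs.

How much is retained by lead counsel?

$137,534.10

Fee base is the gross recovery, $720,125; costs are reimbursed separately.
First $75,000 at 39% = $29,250.00
Next $54,000 at 36% = $19,440.00
Next $45,000 at 31% = $13,950.00
Remaining $546,125 at 24% = $131,070.00
Fee: $29,250.00 + $19,440.00 + $13,950.00 + $131,070.00 = $193,710.00
Referral share: 29% of $193,710.00 = $56,175.90; lead counsel retains $193,710.00 − $56,175.90 = $137,534.10.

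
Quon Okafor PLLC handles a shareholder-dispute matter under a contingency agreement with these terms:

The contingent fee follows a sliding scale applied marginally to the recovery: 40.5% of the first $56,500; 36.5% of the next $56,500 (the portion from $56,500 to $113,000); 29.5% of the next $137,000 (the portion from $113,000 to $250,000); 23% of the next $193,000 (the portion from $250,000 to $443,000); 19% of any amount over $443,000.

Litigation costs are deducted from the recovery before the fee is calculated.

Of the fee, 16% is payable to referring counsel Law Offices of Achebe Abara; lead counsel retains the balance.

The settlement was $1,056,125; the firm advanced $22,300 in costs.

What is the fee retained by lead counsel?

$202,076.07

Fee base (net of costs): $1,056,125 − $22,300 = $1,033,825
First $56,500 at 40.5% = $22,882.50
Next $56,500 at 36.5% = $20,622.50
Next $137,000 at 29.5% = $40,415.00
Next $193,000 at 23% = $44,390.00
Remaining $590,825 at 19% = $112,256.75
Fee: $22,882.50 + $20,622.50 + $40,415.00 + $44,390.00 + $112,256.75 = $240,566.75
Referral share: 16% of $240,566.75 = $38,490.68; lead counsel retains $240,566.75 − $38,490.68 = $202,076.07.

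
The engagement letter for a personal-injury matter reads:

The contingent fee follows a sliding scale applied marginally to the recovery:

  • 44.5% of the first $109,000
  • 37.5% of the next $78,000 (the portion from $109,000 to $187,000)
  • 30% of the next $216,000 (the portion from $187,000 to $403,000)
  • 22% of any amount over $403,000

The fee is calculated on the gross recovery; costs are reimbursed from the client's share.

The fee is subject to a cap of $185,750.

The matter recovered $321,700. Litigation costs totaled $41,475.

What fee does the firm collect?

Fee base is the gross recovery, $321,700; costs are reimbursed separately.
First $109,000 at 44.5% = $48,505.00
Next $78,000 at 37.5% = $29,250.00
Remaining $134,700 at 30% = $40,410.00
Fee: $48,505.00 + $29,250.00 + $40,410.00 = $118,165.00
$118,165.00 is under the $185,750 cap.

$118,165.00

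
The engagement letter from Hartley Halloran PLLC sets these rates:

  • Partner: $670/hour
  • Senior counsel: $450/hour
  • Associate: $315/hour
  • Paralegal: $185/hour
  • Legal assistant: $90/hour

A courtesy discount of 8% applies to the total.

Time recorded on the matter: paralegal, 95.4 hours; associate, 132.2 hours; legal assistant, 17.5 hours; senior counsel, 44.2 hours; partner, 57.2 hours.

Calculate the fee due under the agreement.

$109,554.52

Partner: 57.2 × $670 = $38,324.00
Senior counsel: 44.2 × $450 = $19,890.00
Associate: 132.2 × $315 = $41,643.00
Paralegal: 95.4 × $185 = $17,649.00
Legal assistant: 17.5 × $90 = $1,575.00
Subtotal: $119,081.00
Less 8% discount: −$9,526.48
Total: $119,081.00 − $9,526.48 = $109,554.52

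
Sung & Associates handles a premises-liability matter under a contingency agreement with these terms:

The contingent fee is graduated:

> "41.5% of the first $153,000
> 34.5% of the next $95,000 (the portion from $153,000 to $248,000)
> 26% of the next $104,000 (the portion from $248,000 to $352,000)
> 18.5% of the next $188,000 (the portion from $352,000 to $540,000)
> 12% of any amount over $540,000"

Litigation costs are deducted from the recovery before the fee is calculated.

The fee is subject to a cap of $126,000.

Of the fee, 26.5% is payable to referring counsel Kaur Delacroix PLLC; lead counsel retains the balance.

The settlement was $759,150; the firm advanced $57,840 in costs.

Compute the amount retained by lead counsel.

Fee base (net of costs): $759,150 − $57,840 = $701,310
First $153,000 at 41.5% = $63,495.00
Next $95,000 at 34.5% = $32,775.00
Next $104,000 at 26% = $27,040.00
Next $188,000 at 18.5% = $34,780.00
Remaining $161,310 at 12% = $19,357.20
Fee: $63,495.00 + $32,775.00 + $27,040.00 + $34,780.00 + $19,357.20 = $177,447.20
$177,447.20 exceeds the $126,000 cap, so the fee is capped at $126,000.00.
Referral share: 26.5% of $126,000.00 = $33,390.00; lead counsel retains $126,000.00 − $33,390.00 = $92,610.00.

$92,610.00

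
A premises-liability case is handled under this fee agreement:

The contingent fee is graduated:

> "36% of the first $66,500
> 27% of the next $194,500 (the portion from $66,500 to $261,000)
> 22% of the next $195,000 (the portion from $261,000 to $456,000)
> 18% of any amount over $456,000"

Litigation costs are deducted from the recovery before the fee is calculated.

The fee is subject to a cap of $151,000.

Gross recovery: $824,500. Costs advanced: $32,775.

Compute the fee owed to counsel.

Fee base (net of costs): $824,500 − $32,775 = $791,725
First $66,500 at 36% = $23,940.00
Next $194,500 at 27% = $52,515.00
Next $195,000 at 22% = $42,900.00
Remaining $335,725 at 18% = $60,430.50
Fee: $23,940.00 + $52,515.00 + $42,900.00 + $60,430.50 = $179,785.50
$179,785.50 exceeds the $151,000 cap, so the fee is capped at $151,000.00.

$151,000.00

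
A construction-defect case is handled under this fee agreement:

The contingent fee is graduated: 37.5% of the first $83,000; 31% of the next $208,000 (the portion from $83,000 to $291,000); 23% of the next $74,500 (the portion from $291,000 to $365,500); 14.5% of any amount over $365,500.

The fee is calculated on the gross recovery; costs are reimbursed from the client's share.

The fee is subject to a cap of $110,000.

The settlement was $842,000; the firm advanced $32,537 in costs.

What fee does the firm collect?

Fee base is the gross recovery, $842,000; costs are reimbursed separately.
First $83,000 at 37.5% = $31,125.00
Next $208,000 at 31% = $64,480.00
Next $74,500 at 23% = $17,135.00
Remaining $476,500 at 14.5% = $69,092.50
Fee: $31,125.00 + $64,480.00 + $17,135.00 + $69,092.50 = $181,832.50
$181,832.50 exceeds the $110,000 cap, so the fee is capped at $110,000.00.

$110,000.00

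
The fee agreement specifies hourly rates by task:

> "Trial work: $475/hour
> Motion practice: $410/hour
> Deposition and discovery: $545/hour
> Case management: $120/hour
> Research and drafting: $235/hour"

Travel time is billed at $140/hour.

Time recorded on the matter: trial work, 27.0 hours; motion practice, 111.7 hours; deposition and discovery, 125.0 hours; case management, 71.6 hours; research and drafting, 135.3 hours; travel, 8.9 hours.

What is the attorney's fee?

$168,380.50

Trial work: 27.0 × $475 = $12,825.00
Motion practice: 111.7 × $410 = $45,797.00
Deposition and discovery: 125.0 × $545 = $68,125.00
Case management: 71.6 × $120 = $8,592.00
Research and drafting: 135.3 × $235 = $31,795.50
Subtotal: $12,825.00 + $45,797.00 + $68,125.00 + $8,592.00 + $31,795.50 = $167,134.50
Travel: 8.9 × $140 = $1,246.00
Total: $167,134.50 + $1,246.00 = $168,380.50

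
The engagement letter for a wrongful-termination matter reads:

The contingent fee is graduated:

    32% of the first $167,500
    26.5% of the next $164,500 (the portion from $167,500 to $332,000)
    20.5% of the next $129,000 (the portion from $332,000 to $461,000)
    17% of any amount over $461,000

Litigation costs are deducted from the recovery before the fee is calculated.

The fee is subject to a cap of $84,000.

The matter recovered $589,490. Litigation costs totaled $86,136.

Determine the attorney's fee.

$84,000.00

Fee base (net of costs): $589,490 − $86,136 = $503,354
First $167,500 at 32% = $53,600.00
Next $164,500 at 26.5% = $43,592.50
Next $129,000 at 20.5% = $26,445.00
Remaining $42,354 at 17% = $7,200.18
Fee: $53,600.00 + $43,592.50 + $26,445.00 + $7,200.18 = $130,837.68
$130,837.68 exceeds the $84,000 cap, so the fee is capped at $84,000.00.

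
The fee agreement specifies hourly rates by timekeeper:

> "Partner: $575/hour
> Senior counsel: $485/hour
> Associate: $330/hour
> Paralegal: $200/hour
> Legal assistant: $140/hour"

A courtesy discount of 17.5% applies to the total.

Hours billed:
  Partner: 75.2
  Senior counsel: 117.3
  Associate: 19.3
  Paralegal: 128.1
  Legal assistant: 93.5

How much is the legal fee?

Partner: 75.2 × $575 = $43,240.00
Senior counsel: 117.3 × $485 = $56,890.50
Associate: 19.3 × $330 = $6,369.00
Paralegal: 128.1 × $200 = $25,620.00
Legal assistant: 93.5 × $140 = $13,090.00
Subtotal: $145,209.50
Less 17.5% discount: −$25,411.66
Total: $145,209.50 − $25,411.66 = $119,797.84

$119,797.84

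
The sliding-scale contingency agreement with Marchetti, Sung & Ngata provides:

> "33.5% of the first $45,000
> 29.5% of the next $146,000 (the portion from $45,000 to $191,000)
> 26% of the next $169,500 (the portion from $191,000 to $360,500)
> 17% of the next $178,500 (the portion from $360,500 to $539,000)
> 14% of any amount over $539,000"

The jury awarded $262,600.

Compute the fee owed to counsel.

First $45,000 at 33.5% = $15,075.00
Next $146,000 at 29.5% = $43,070.00
Remaining $71,600 at 26% = $18,616.00
Fee: $15,075.00 + $43,070.00 + $18,616.00 = $76,761.00

$76,761.00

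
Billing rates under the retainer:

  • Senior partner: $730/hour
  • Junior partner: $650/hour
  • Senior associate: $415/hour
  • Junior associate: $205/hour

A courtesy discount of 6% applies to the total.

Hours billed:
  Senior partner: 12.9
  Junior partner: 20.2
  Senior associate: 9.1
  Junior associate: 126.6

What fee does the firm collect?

$49,139.91

Senior partner: 12.9 × $730 = $9,417.00
Junior partner: 20.2 × $650 = $13,130.00
Senior associate: 9.1 × $415 = $3,776.50
Junior associate: 126.6 × $205 = $25,953.00
Subtotal: $52,276.50
Less 6% discount: −$3,136.59
Total: $52,276.50 − $3,136.59 = $49,139.91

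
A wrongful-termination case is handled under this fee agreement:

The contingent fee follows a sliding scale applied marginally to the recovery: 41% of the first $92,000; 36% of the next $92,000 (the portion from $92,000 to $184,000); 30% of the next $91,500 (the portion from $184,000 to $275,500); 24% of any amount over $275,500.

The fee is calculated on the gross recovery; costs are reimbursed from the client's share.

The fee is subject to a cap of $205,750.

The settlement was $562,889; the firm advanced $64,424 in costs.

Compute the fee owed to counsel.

Fee base is the gross recovery, $562,889; costs are reimbursed separately.
First $92,000 at 41% = $37,720.00
Next $92,000 at 36% = $33,120.00
Next $91,500 at 30% = $27,450.00
Remaining $287,389 at 24% = $68,973.36
Fee: $37,720.00 + $33,120.00 + $27,450.00 + $68,973.36 = $167,263.36
$167,263.36 is under the $205,750 cap.

$167,263.36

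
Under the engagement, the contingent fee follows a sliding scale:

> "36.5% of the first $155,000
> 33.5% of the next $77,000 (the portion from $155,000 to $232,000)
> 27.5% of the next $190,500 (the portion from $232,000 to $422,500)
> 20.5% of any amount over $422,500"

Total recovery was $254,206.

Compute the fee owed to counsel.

$88,476.65

First $155,000 at 36.5% = $56,575.00
Next $77,000 at 33.5% = $25,795.00
Remaining $22,206 at 27.5% = $6,106.65
Fee: $56,575.00 + $25,795.00 + $6,106.65 = $88,476.65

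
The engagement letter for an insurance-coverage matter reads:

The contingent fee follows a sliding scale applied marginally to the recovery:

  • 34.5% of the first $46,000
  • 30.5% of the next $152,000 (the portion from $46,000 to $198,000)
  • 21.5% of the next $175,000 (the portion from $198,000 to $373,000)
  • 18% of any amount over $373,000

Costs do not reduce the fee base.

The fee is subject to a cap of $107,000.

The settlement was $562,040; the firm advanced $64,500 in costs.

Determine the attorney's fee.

$107,000.00

Fee base is the gross recovery, $562,040; costs are reimbursed separately.
First $46,000 at 34.5% = $15,870.00
Next $152,000 at 30.5% = $46,360.00
Next $175,000 at 21.5% = $37,625.00
Remaining $189,040 at 18% = $34,027.20
Fee: $15,870.00 + $46,360.00 + $37,625.00 + $34,027.20 = $133,882.20
$133,882.20 exceeds the $107,000 cap, so the fee is capped at $107,000.00.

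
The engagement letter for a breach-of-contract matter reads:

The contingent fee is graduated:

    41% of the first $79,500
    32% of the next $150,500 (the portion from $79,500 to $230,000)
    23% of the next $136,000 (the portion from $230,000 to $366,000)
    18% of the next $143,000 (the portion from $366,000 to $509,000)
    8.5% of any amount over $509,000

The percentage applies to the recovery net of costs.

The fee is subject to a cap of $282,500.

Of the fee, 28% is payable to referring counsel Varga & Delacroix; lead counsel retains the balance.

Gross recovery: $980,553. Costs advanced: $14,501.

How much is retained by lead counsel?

$127,169.58

Fee base (net of costs): $980,553 − $14,501 = $966,052
First $79,500 at 41% = $32,595.00
Next $150,500 at 32% = $48,160.00
Next $136,000 at 23% = $31,280.00
Next $143,000 at 18% = $25,740.00
Remaining $457,052 at 8.5% = $38,849.42
Fee: $32,595.00 + $48,160.00 + $31,280.00 + $25,740.00 + $38,849.42 = $176,624.42
$176,624.42 is under the $282,500 cap.
Referral share: 28% of $176,624.42 = $49,454.84; lead counsel retains $176,624.42 − $49,454.84 = $127,169.58.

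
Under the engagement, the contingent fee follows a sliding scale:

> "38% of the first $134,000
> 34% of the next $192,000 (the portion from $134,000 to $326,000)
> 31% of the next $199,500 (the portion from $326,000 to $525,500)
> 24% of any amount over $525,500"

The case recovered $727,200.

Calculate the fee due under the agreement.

First $134,000 at 38% = $50,920.00
Next $192,000 at 34% = $65,280.00
Next $199,500 at 31% = $61,845.00
Remaining $201,700 at 24% = $48,408.00
Fee: $50,920.00 + $65,280.00 + $61,845.00 + $48,408.00 = $226,453.00

$226,453.00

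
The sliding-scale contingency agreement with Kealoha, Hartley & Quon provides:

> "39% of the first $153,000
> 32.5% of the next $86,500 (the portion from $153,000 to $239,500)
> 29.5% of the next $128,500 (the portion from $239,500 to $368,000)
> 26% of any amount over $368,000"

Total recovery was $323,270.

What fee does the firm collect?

$112,494.65

First $153,000 at 39% = $59,670.00
Next $86,500 at 32.5% = $28,112.50
Remaining $83,770 at 29.5% = $24,712.15
Fee: $59,670.00 + $28,112.50 + $24,712.15 = $112,494.65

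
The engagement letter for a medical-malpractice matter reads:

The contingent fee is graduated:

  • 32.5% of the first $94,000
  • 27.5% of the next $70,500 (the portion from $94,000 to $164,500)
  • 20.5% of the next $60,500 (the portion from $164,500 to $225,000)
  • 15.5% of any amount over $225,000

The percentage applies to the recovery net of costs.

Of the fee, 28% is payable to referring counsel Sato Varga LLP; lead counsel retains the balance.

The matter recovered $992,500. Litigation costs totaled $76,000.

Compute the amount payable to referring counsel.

Fee base (net of costs): $992,500 − $76,000 = $916,500
First $94,000 at 32.5% = $30,550.00
Next $70,500 at 27.5% = $19,387.50
Next $60,500 at 20.5% = $12,402.50
Remaining $691,500 at 15.5% = $107,182.50
Fee: $30,550.00 + $19,387.50 + $12,402.50 + $107,182.50 = $169,522.50
Referral share: 28% of $169,522.50 = $47,466.30; lead counsel retains $169,522.50 − $47,466.30 = $122,056.20.

$47,466.30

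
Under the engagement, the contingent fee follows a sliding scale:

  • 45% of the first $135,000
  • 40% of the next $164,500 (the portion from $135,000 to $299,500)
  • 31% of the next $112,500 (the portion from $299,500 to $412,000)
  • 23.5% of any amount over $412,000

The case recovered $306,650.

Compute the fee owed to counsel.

$128,766.50

First $135,000 at 45% = $60,750.00
Next $164,500 at 40% = $65,800.00
Remaining $7,150 at 31% = $2,216.50
Fee: $60,750.00 + $65,800.00 + $2,216.50 = $128,766.50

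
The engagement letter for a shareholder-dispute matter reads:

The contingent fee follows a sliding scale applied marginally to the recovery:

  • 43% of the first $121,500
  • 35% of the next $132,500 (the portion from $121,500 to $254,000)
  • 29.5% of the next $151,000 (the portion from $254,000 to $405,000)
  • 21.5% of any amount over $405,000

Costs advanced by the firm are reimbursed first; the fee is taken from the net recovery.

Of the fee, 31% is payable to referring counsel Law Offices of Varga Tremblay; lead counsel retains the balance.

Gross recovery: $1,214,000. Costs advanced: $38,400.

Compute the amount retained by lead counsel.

Fee base (net of costs): $1,214,000 − $38,400 = $1,175,600
First $121,500 at 43% = $52,245.00
Next $132,500 at 35% = $46,375.00
Next $151,000 at 29.5% = $44,545.00
Remaining $770,600 at 21.5% = $165,679.00
Fee: $52,245.00 + $46,375.00 + $44,545.00 + $165,679.00 = $308,844.00
Referral share: 31% of $308,844.00 = $95,741.64; lead counsel retains $308,844.00 − $95,741.64 = $213,102.36.

$213,102.36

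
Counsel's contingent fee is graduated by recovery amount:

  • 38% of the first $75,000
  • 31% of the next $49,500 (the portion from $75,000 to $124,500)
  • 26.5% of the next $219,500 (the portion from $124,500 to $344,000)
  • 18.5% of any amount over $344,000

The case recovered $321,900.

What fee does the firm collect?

$96,156.00

First $75,000 at 38% = $28,500.00
Next $49,500 at 31% = $15,345.00
Remaining $197,400 at 26.5% = $52,311.00
Fee: $28,500.00 + $15,345.00 + $52,311.00 = $96,156.00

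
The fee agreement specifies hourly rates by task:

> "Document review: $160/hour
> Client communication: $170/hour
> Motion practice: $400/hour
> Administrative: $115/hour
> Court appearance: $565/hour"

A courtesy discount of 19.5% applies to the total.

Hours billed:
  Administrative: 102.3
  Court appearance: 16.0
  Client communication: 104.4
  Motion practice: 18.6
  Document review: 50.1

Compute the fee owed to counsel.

$43,476.84

Document review: 50.1 × $160 = $8,016.00
Client communication: 104.4 × $170 = $17,748.00
Motion practice: 18.6 × $400 = $7,440.00
Administrative: 102.3 × $115 = $11,764.50
Court appearance: 16.0 × $565 = $9,040.00
Subtotal: $54,008.50
Less 19.5% discount: −$10,531.66
Total: $54,008.50 − $10,531.66 = $43,476.84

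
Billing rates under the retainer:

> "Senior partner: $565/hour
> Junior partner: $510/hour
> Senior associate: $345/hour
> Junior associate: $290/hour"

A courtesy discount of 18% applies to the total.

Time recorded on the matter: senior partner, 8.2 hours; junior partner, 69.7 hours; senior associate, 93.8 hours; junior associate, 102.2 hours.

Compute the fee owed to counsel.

Senior partner: 8.2 × $565 = $4,633.00
Junior partner: 69.7 × $510 = $35,547.00
Senior associate: 93.8 × $345 = $32,361.00
Junior associate: 102.2 × $290 = $29,638.00
Subtotal: $102,179.00
Less 18% discount: −$18,392.22
Total: $102,179.00 − $18,392.22 = $83,786.78

$83,786.78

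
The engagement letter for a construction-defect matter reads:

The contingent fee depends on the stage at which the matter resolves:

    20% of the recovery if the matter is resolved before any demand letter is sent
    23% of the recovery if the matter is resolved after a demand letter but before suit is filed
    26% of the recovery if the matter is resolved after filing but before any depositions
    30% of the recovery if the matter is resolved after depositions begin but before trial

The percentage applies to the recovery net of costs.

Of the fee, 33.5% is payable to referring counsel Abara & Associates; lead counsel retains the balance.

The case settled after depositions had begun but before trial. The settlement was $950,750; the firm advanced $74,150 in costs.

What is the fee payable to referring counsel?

Fee base (net of costs): $950,750 − $74,150 = $876,600
The matter settled after depositions had begun but before trial, so the 30% rate applies.
$876,600 × 30% = $262,980.00
Referral share: 33.5% of $262,980.00 = $88,098.30; lead counsel retains $262,980.00 − $88,098.30 = $174,881.70.

$88,098.30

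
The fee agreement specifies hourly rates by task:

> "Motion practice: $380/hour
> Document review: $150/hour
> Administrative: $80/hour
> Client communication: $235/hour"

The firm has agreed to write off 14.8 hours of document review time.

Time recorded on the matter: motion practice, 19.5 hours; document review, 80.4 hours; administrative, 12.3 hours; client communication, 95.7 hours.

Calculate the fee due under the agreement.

Motion practice: 19.5 × $380 = $7,410.00
Document review: 80.4 × $150 = $12,060.00
Administrative: 12.3 × $80 = $984.00
Client communication: 95.7 × $235 = $22,489.50
Subtotal: $42,943.50
Write-off: 14.8 × $150 = $2,220.00
Total: $42,943.50 − $2,220.00 = $40,723.50

$40,723.50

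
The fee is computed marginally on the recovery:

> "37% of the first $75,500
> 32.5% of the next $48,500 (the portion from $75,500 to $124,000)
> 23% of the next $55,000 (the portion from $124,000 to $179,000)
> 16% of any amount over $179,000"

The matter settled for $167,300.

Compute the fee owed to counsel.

$53,656.50

First $75,500 at 37% = $27,935.00
Next $48,500 at 32.5% = $15,762.50
Remaining $43,300 at 23% = $9,959.00
Fee: $27,935.00 + $15,762.50 + $9,959.00 = $53,656.50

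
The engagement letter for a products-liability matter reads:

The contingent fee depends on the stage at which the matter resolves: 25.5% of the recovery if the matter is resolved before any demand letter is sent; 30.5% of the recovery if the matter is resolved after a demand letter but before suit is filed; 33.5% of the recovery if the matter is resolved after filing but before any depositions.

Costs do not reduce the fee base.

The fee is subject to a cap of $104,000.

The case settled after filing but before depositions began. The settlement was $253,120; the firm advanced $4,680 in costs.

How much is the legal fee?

$84,795.20

Fee base is the gross recovery, $253,120; costs are reimbursed separately.
The matter settled after filing but before depositions began, so the 33.5% rate applies.
$253,120 × 33.5% = $84,795.20
$84,795.20 is under the $104,000 cap.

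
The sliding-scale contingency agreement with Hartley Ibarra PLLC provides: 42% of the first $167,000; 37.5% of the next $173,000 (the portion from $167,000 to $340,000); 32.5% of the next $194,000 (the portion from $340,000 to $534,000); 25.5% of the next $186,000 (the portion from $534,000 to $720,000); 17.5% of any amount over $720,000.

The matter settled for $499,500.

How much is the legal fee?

First $167,000 at 42% = $70,140.00
Next $173,000 at 37.5% = $64,875.00
Remaining $159,500 at 32.5% = $51,837.50
Fee: $70,140.00 + $64,875.00 + $51,837.50 = $186,852.50

$186,852.50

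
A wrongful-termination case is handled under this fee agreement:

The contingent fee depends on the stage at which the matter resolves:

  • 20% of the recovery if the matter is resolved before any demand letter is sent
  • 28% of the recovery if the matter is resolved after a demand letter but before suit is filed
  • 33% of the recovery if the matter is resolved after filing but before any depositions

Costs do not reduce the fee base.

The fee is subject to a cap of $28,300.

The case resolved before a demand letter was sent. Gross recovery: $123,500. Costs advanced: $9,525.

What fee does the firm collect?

$24,700.00

Fee base is the gross recovery, $123,500; costs are reimbursed separately.
The matter resolved before a demand letter was sent, so the 20% rate applies.
$123,500 × 20% = $24,700.00
$24,700.00 is under the $28,300 cap.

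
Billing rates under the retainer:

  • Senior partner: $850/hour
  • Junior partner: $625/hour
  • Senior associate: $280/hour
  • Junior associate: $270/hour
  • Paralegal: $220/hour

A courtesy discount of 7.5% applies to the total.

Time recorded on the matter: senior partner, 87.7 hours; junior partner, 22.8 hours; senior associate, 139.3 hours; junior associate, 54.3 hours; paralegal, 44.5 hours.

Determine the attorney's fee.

$140,831.25

Senior partner: 87.7 × $850 = $74,545.00
Junior partner: 22.8 × $625 = $14,250.00
Senior associate: 139.3 × $280 = $39,004.00
Junior associate: 54.3 × $270 = $14,661.00
Paralegal: 44.5 × $220 = $9,790.00
Subtotal: $152,250.00
Less 7.5% discount: −$11,418.75
Total: $152,250.00 − $11,418.75 = $140,831.25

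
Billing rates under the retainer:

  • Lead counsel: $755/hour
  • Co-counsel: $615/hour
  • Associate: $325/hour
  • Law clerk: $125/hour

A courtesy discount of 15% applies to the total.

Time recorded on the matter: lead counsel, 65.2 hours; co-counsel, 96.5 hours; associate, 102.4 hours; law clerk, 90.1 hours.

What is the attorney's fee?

$130,148.60

Lead counsel: 65.2 × $755 = $49,226.00
Co-counsel: 96.5 × $615 = $59,347.50
Associate: 102.4 × $325 = $33,280.00
Law clerk: 90.1 × $125 = $11,262.50
Subtotal: $153,116.00
Less 15% discount: −$22,967.40
Total: $153,116.00 − $22,967.40 = $130,148.60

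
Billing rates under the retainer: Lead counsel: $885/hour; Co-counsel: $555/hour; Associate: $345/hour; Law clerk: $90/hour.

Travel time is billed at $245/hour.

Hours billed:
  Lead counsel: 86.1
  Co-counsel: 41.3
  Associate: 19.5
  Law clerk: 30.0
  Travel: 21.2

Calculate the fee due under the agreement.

$113,741.50

Lead counsel: 86.1 × $885 = $76,198.50
Co-counsel: 41.3 × $555 = $22,921.50
Associate: 19.5 × $345 = $6,727.50
Law clerk: 30.0 × $90 = $2,700.00
Subtotal: $76,198.50 + $22,921.50 + $6,727.50 + $2,700.00 = $108,547.50
Travel: 21.2 × $245 = $5,194.00
Total: $108,547.50 + $5,194.00 = $113,741.50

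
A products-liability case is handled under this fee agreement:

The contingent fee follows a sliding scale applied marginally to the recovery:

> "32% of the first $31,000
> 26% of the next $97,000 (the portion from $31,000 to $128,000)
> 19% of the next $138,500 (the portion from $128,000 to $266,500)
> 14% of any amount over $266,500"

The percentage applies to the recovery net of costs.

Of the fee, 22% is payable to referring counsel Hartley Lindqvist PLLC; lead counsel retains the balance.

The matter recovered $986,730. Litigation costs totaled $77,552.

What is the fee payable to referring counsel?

$33,314.58

Fee base (net of costs): $986,730 − $77,552 = $909,178
First $31,000 at 32% = $9,920.00
Next $97,000 at 26% = $25,220.00
Next $138,500 at 19% = $26,315.00
Remaining $642,678 at 14% = $89,974.92
Fee: $9,920.00 + $25,220.00 + $26,315.00 + $89,974.92 = $151,429.92
Referral share: 22% of $151,429.92 = $33,314.58; lead counsel retains $151,429.92 − $33,314.58 = $118,115.34.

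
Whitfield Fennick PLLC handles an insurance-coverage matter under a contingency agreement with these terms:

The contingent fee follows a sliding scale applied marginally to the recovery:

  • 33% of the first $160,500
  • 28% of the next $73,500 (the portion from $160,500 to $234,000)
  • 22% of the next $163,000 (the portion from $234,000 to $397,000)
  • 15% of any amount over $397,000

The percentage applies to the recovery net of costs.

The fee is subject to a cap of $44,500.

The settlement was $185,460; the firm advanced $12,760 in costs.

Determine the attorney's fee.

Fee base (net of costs): $185,460 − $12,760 = $172,700
First $160,500 at 33% = $52,965.00
Remaining $12,200 at 28% = $3,416.00
Fee: $52,965.00 + $3,416.00 = $56,381.00
$56,381.00 exceeds the $44,500 cap, so the fee is capped at $44,500.00.

$44,500.00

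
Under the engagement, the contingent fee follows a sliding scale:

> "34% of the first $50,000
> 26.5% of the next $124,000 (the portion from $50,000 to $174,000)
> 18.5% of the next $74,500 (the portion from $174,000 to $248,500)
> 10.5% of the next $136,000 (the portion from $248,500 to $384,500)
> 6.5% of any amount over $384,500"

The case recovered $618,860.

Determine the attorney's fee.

$93,155.90

First $50,000 at 34% = $17,000.00
Next $124,000 at 26.5% = $32,860.00
Next $74,500 at 18.5% = $13,782.50
Next $136,000 at 10.5% = $14,280.00
Remaining $234,360 at 6.5% = $15,233.40
Fee: $17,000.00 + $32,860.00 + $13,782.50 + $14,280.00 + $15,233.40 = $93,155.90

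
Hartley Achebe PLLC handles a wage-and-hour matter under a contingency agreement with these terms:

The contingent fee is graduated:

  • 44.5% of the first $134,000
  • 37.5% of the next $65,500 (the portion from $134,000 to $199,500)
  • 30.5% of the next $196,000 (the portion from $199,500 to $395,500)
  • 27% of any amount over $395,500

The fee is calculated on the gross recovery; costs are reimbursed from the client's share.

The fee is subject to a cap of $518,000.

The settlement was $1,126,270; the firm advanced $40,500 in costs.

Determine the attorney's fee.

$341,280.40

Fee base is the gross recovery, $1,126,270; costs are reimbursed separately.
First $134,000 at 44.5% = $59,630.00
Next $65,500 at 37.5% = $24,562.50
Next $196,000 at 30.5% = $59,780.00
Remaining $730,770 at 27% = $197,307.90
Fee: $59,630.00 + $24,562.50 + $59,780.00 + $197,307.90 = $341,280.40
$341,280.40 is under the $518,000 cap.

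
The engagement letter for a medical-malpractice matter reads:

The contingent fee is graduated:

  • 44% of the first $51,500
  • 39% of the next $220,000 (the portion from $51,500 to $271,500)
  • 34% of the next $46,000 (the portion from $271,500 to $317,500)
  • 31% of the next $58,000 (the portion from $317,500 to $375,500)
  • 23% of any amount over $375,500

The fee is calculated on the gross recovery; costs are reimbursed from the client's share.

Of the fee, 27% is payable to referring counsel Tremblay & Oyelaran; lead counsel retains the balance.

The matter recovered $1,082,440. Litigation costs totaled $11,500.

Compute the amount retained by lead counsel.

Fee base is the gross recovery, $1,082,440; costs are reimbursed separately.
First $51,500 at 44% = $22,660.00
Next $220,000 at 39% = $85,800.00
Next $46,000 at 34% = $15,640.00
Next $58,000 at 31% = $17,980.00
Remaining $706,940 at 23% = $162,596.20
Fee: $22,660.00 + $85,800.00 + $15,640.00 + $17,980.00 + $162,596.20 = $304,676.20
Referral share: 27% of $304,676.20 = $82,262.57; lead counsel retains $304,676.20 − $82,262.57 = $222,413.63.

$222,413.63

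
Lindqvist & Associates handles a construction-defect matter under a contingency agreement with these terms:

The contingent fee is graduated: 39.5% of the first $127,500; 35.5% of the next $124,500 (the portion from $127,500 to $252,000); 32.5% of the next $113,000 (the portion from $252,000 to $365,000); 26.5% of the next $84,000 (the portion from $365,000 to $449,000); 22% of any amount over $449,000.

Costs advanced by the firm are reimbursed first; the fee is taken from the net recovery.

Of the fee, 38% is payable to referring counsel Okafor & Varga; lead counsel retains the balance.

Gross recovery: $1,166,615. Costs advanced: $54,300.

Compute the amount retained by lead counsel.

Fee base (net of costs): $1,166,615 − $54,300 = $1,112,315
First $127,500 at 39.5% = $50,362.50
Next $124,500 at 35.5% = $44,197.50
Next $113,000 at 32.5% = $36,725.00
Next $84,000 at 26.5% = $22,260.00
Remaining $663,315 at 22% = $145,929.30
Fee: $50,362.50 + $44,197.50 + $36,725.00 + $22,260.00 + $145,929.30 = $299,474.30
Referral share: 38% of $299,474.30 = $113,800.23; lead counsel retains $299,474.30 − $113,800.23 = $185,674.07.

$185,674.07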